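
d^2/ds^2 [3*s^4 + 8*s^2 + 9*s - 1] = 36*s^2 + 16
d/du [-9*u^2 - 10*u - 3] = -18*u - 10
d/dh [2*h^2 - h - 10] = 4*h - 1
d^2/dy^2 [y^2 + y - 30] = 2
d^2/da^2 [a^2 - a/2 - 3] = 2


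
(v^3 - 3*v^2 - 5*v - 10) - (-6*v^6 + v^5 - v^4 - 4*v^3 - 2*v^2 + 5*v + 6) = 6*v^6 - v^5 + v^4 + 5*v^3 - v^2 - 10*v - 16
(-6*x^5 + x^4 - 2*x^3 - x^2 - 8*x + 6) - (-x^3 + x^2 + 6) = -6*x^5 + x^4 - x^3 - 2*x^2 - 8*x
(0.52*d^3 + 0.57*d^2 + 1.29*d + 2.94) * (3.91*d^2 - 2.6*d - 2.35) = 2.0332*d^5 + 0.8767*d^4 + 2.3399*d^3 + 6.8019*d^2 - 10.6755*d - 6.909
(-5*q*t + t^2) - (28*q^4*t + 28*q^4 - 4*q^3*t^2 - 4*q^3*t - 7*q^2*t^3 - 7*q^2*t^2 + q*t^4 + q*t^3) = -28*q^4*t - 28*q^4 + 4*q^3*t^2 + 4*q^3*t + 7*q^2*t^3 + 7*q^2*t^2 - q*t^4 - q*t^3 - 5*q*t + t^2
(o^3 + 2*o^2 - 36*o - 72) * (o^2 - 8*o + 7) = o^5 - 6*o^4 - 45*o^3 + 230*o^2 + 324*o - 504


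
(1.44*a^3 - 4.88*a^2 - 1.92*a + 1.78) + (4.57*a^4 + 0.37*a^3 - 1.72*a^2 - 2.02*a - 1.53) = 4.57*a^4 + 1.81*a^3 - 6.6*a^2 - 3.94*a + 0.25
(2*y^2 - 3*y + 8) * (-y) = -2*y^3 + 3*y^2 - 8*y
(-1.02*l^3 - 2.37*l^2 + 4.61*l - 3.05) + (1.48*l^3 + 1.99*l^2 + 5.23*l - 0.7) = 0.46*l^3 - 0.38*l^2 + 9.84*l - 3.75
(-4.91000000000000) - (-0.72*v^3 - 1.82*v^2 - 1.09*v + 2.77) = 0.72*v^3 + 1.82*v^2 + 1.09*v - 7.68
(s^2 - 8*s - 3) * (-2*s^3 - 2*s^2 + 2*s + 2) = -2*s^5 + 14*s^4 + 24*s^3 - 8*s^2 - 22*s - 6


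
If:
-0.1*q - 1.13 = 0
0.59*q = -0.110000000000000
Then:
No Solution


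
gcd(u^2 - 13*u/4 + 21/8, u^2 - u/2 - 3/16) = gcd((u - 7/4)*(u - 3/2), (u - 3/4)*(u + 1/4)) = 1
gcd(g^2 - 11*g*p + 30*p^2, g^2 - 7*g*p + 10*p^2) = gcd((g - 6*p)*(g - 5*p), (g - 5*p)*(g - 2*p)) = -g + 5*p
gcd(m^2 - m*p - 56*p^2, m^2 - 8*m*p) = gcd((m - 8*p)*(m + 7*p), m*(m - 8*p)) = -m + 8*p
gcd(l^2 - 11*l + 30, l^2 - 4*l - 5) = l - 5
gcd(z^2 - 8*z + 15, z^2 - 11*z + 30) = z - 5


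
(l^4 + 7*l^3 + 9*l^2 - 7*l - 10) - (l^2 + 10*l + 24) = l^4 + 7*l^3 + 8*l^2 - 17*l - 34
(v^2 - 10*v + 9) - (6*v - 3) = v^2 - 16*v + 12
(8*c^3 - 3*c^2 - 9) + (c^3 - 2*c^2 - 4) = 9*c^3 - 5*c^2 - 13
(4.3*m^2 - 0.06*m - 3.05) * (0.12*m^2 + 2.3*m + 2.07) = 0.516*m^4 + 9.8828*m^3 + 8.397*m^2 - 7.1392*m - 6.3135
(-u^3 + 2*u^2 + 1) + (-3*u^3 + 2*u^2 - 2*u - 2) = -4*u^3 + 4*u^2 - 2*u - 1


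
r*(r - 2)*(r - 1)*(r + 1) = r^4 - 2*r^3 - r^2 + 2*r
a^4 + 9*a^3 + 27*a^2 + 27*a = a*(a + 3)^3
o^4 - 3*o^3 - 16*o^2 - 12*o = o*(o - 6)*(o + 1)*(o + 2)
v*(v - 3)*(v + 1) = v^3 - 2*v^2 - 3*v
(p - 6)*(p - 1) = p^2 - 7*p + 6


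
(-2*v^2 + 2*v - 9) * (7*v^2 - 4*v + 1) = -14*v^4 + 22*v^3 - 73*v^2 + 38*v - 9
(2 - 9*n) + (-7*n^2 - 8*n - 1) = -7*n^2 - 17*n + 1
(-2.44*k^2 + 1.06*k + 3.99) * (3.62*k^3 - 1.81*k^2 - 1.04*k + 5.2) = -8.8328*k^5 + 8.2536*k^4 + 15.0628*k^3 - 21.0123*k^2 + 1.3624*k + 20.748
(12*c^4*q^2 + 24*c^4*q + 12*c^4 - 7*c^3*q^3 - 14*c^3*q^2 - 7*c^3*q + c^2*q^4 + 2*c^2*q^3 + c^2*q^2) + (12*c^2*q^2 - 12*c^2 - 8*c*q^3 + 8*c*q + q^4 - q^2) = 12*c^4*q^2 + 24*c^4*q + 12*c^4 - 7*c^3*q^3 - 14*c^3*q^2 - 7*c^3*q + c^2*q^4 + 2*c^2*q^3 + 13*c^2*q^2 - 12*c^2 - 8*c*q^3 + 8*c*q + q^4 - q^2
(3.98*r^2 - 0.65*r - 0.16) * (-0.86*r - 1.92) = -3.4228*r^3 - 7.0826*r^2 + 1.3856*r + 0.3072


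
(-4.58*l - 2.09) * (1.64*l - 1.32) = -7.5112*l^2 + 2.618*l + 2.7588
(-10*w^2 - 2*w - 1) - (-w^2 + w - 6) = -9*w^2 - 3*w + 5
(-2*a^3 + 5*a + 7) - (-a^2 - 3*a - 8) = -2*a^3 + a^2 + 8*a + 15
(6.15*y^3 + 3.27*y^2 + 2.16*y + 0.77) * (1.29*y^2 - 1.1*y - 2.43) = 7.9335*y^5 - 2.5467*y^4 - 15.7551*y^3 - 9.3288*y^2 - 6.0958*y - 1.8711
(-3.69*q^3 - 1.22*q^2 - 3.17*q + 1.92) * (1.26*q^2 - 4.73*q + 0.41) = -4.6494*q^5 + 15.9165*q^4 + 0.263500000000001*q^3 + 16.9131*q^2 - 10.3813*q + 0.7872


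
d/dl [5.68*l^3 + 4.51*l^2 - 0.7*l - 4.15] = 17.04*l^2 + 9.02*l - 0.7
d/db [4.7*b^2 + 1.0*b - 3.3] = 9.4*b + 1.0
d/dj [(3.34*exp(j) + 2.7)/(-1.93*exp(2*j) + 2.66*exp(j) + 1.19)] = (6.4462*exp(2*j) + 10.422*exp(j) - 3.2074)*exp(j)/(3.7249*exp(4*j) - 10.2676*exp(3*j) + 2.4822*exp(2*j) + 6.3308*exp(j) + 1.4161)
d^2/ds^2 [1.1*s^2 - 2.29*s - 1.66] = 2.20000000000000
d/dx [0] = 0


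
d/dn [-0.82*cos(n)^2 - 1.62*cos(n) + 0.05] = (1.64*cos(n) + 1.62)*sin(n)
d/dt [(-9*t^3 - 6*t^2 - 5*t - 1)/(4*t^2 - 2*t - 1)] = (-36*t^4 + 36*t^3 + 59*t^2 + 20*t + 3)/(16*t^4 - 16*t^3 - 4*t^2 + 4*t + 1)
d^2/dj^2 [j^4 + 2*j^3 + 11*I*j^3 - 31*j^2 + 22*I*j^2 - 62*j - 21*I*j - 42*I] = 12*j^2 + j*(12 + 66*I) - 62 + 44*I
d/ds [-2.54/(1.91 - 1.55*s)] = -3.937/(1.55*s - 1.91)^2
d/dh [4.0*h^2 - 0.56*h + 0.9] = 8.0*h - 0.56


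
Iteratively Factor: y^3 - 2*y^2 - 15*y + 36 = (y - 3)*(y^2 + y - 12) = (y - 3)*(y + 4)*(y - 3)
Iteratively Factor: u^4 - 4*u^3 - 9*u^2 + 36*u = (u + 3)*(u^3 - 7*u^2 + 12*u) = (u - 4)*(u + 3)*(u^2 - 3*u) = (u - 4)*(u - 3)*(u + 3)*(u)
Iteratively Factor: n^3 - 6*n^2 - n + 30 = (n - 5)*(n^2 - n - 6) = (n - 5)*(n - 3)*(n + 2)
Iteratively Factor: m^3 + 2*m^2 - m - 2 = (m + 2)*(m^2 - 1) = (m + 1)*(m + 2)*(m - 1)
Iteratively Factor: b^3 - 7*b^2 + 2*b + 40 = (b + 2)*(b^2 - 9*b + 20) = (b - 4)*(b + 2)*(b - 5)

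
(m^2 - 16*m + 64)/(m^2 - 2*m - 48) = (m - 8)/(m + 6)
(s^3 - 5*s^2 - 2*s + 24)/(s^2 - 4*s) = s - 1 - 6/s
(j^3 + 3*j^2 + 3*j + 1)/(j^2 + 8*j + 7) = (j^2 + 2*j + 1)/(j + 7)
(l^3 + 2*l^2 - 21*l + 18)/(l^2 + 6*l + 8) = (l^3 + 2*l^2 - 21*l + 18)/(l^2 + 6*l + 8)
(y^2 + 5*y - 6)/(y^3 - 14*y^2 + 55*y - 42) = (y + 6)/(y^2 - 13*y + 42)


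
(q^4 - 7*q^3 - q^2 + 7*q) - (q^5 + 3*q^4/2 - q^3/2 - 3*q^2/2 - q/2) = -q^5 - q^4/2 - 13*q^3/2 + q^2/2 + 15*q/2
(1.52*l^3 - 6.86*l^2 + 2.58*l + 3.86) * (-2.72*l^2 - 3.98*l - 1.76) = -4.1344*l^5 + 12.6096*l^4 + 17.61*l^3 - 8.694*l^2 - 19.9036*l - 6.7936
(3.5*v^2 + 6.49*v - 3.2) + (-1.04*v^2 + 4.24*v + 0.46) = 2.46*v^2 + 10.73*v - 2.74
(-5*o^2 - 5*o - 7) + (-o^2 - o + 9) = -6*o^2 - 6*o + 2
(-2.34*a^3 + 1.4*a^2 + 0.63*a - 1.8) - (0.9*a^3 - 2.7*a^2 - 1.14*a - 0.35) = -3.24*a^3 + 4.1*a^2 + 1.77*a - 1.45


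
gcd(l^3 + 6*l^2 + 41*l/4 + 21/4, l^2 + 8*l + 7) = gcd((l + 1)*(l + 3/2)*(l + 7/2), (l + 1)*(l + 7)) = l + 1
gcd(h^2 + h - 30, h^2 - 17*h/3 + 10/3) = h - 5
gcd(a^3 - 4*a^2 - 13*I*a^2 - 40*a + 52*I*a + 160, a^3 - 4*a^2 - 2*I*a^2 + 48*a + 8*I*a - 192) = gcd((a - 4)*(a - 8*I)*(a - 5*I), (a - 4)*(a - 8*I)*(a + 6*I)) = a^2 + a*(-4 - 8*I) + 32*I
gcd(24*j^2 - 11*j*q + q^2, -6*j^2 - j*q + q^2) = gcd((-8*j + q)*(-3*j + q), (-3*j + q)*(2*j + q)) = -3*j + q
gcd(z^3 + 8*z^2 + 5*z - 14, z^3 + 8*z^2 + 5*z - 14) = z^3 + 8*z^2 + 5*z - 14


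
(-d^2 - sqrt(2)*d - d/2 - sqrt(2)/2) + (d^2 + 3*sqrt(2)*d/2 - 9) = -d/2 + sqrt(2)*d/2 - 9 - sqrt(2)/2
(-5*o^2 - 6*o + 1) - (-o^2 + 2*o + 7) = -4*o^2 - 8*o - 6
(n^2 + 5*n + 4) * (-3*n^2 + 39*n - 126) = -3*n^4 + 24*n^3 + 57*n^2 - 474*n - 504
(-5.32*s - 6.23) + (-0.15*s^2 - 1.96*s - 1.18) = -0.15*s^2 - 7.28*s - 7.41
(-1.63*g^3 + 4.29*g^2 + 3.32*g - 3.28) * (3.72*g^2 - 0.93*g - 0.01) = -6.0636*g^5 + 17.4747*g^4 + 8.377*g^3 - 15.3321*g^2 + 3.0172*g + 0.0328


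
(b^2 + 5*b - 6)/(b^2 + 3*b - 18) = (b - 1)/(b - 3)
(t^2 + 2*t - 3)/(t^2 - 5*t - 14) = (-t^2 - 2*t + 3)/(-t^2 + 5*t + 14)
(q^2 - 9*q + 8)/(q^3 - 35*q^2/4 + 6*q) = 4*(q - 1)/(q*(4*q - 3))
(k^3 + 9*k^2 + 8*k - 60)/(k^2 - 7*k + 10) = (k^2 + 11*k + 30)/(k - 5)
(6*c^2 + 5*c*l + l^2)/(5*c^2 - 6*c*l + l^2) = (6*c^2 + 5*c*l + l^2)/(5*c^2 - 6*c*l + l^2)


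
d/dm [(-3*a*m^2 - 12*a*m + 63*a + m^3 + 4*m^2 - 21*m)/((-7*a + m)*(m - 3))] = (21*a^2 - 14*a*m - 28*a + m^2)/(49*a^2 - 14*a*m + m^2)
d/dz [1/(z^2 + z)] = (-2*z - 1)/(z^2*(z + 1)^2)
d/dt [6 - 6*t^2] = -12*t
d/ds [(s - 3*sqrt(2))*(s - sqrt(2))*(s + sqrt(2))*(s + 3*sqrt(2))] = 4*s*(s^2 - 10)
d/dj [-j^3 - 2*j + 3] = -3*j^2 - 2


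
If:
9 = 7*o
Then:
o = 9/7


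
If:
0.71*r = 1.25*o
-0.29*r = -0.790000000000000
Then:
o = 1.55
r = 2.72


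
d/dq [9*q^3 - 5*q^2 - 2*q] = 27*q^2 - 10*q - 2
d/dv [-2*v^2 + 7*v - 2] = 7 - 4*v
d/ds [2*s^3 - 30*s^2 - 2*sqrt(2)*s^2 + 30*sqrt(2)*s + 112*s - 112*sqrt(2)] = 6*s^2 - 60*s - 4*sqrt(2)*s + 30*sqrt(2) + 112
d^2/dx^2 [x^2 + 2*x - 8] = 2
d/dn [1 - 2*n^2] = -4*n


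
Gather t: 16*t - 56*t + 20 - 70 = -40*t - 50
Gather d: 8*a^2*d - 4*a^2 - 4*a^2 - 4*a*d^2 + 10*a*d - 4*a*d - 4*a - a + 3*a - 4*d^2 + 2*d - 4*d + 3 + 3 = -8*a^2 - 2*a + d^2*(-4*a - 4) + d*(8*a^2 + 6*a - 2) + 6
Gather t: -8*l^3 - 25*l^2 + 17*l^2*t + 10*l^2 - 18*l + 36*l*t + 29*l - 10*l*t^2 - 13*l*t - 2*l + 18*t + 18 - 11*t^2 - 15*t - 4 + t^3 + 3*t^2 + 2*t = -8*l^3 - 15*l^2 + 9*l + t^3 + t^2*(-10*l - 8) + t*(17*l^2 + 23*l + 5) + 14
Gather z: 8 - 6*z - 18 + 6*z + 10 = 0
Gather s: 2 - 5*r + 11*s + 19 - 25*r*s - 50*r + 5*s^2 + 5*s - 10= -55*r + 5*s^2 + s*(16 - 25*r) + 11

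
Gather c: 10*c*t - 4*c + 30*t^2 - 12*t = c*(10*t - 4) + 30*t^2 - 12*t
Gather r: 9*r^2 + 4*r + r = 9*r^2 + 5*r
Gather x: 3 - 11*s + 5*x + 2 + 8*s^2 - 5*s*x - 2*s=8*s^2 - 13*s + x*(5 - 5*s) + 5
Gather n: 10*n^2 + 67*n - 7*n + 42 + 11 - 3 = 10*n^2 + 60*n + 50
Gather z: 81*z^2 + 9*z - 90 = 81*z^2 + 9*z - 90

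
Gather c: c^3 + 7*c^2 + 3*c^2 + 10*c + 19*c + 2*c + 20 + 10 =c^3 + 10*c^2 + 31*c + 30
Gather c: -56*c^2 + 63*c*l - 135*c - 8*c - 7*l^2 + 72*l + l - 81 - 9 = -56*c^2 + c*(63*l - 143) - 7*l^2 + 73*l - 90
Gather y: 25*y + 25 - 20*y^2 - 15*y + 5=-20*y^2 + 10*y + 30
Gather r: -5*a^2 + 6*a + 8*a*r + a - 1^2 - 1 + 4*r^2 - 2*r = -5*a^2 + 7*a + 4*r^2 + r*(8*a - 2) - 2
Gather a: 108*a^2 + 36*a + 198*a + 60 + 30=108*a^2 + 234*a + 90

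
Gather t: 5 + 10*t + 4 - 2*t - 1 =8*t + 8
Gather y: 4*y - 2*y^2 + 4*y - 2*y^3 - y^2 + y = -2*y^3 - 3*y^2 + 9*y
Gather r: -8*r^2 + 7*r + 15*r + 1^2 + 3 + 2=-8*r^2 + 22*r + 6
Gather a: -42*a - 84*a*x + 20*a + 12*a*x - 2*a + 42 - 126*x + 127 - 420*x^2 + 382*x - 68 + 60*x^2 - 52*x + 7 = a*(-72*x - 24) - 360*x^2 + 204*x + 108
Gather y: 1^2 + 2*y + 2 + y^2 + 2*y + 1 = y^2 + 4*y + 4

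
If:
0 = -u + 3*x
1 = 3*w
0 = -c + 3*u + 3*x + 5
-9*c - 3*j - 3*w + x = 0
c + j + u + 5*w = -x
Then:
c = -17/59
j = 68/177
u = -78/59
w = 1/3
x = -26/59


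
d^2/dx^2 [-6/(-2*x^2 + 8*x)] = 6*(-x*(x - 4) + 4*(x - 2)^2)/(x^3*(x - 4)^3)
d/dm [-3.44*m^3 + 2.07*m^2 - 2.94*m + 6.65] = -10.32*m^2 + 4.14*m - 2.94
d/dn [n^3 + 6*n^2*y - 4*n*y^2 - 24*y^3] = 3*n^2 + 12*n*y - 4*y^2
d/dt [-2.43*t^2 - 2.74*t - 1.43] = -4.86*t - 2.74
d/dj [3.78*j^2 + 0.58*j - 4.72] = 7.56*j + 0.58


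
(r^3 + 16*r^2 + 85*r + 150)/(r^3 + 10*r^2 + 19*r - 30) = (r + 5)/(r - 1)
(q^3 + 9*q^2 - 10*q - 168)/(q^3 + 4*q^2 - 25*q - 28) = (q + 6)/(q + 1)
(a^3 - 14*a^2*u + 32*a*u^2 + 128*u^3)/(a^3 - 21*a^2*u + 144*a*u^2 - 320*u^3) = (-a - 2*u)/(-a + 5*u)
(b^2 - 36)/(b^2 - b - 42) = (b - 6)/(b - 7)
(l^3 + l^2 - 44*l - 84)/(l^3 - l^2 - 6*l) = (l^2 - l - 42)/(l*(l - 3))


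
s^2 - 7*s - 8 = (s - 8)*(s + 1)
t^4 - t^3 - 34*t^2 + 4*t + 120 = (t - 6)*(t - 2)*(t + 2)*(t + 5)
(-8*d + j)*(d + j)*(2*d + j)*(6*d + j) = -96*d^4 - 148*d^3*j - 52*d^2*j^2 + d*j^3 + j^4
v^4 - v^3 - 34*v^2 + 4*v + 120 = (v - 6)*(v - 2)*(v + 2)*(v + 5)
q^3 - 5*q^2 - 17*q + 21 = (q - 7)*(q - 1)*(q + 3)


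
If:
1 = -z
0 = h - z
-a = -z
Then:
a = -1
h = -1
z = -1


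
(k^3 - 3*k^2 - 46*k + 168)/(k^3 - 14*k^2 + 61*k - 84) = (k^2 + k - 42)/(k^2 - 10*k + 21)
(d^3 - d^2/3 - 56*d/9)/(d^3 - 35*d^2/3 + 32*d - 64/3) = d*(3*d + 7)/(3*(d^2 - 9*d + 8))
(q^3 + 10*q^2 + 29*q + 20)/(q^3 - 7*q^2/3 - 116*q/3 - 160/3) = 3*(q^2 + 6*q + 5)/(3*q^2 - 19*q - 40)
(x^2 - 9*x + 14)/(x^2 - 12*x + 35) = (x - 2)/(x - 5)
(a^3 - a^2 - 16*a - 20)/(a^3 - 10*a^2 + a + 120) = (a^2 + 4*a + 4)/(a^2 - 5*a - 24)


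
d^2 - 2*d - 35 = (d - 7)*(d + 5)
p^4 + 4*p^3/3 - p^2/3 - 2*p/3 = p*(p - 2/3)*(p + 1)^2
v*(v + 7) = v^2 + 7*v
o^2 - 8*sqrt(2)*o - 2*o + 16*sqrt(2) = (o - 2)*(o - 8*sqrt(2))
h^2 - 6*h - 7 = (h - 7)*(h + 1)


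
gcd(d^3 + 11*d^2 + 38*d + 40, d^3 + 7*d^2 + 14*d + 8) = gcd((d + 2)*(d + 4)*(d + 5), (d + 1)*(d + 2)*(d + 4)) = d^2 + 6*d + 8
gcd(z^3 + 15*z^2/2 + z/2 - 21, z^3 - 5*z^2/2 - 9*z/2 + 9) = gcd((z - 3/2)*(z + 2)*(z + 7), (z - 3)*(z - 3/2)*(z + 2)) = z^2 + z/2 - 3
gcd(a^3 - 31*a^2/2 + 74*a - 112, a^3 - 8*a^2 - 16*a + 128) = a^2 - 12*a + 32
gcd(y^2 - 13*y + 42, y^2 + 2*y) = 1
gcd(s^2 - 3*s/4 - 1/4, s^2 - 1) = s - 1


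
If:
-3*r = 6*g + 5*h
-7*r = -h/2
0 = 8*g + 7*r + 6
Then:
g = -219/271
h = 252/271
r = 18/271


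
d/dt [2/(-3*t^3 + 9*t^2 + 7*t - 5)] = 2*(9*t^2 - 18*t - 7)/(3*t^3 - 9*t^2 - 7*t + 5)^2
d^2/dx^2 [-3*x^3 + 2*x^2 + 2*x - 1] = 4 - 18*x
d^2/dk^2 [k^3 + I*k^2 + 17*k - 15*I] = 6*k + 2*I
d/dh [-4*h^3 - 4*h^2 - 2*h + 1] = -12*h^2 - 8*h - 2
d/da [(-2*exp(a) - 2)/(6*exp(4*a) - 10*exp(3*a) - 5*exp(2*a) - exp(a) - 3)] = 2*(-(exp(a) + 1)*(-24*exp(3*a) + 30*exp(2*a) + 10*exp(a) + 1) - 6*exp(4*a) + 10*exp(3*a) + 5*exp(2*a) + exp(a) + 3)*exp(a)/(-6*exp(4*a) + 10*exp(3*a) + 5*exp(2*a) + exp(a) + 3)^2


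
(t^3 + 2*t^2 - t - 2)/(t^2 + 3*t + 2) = t - 1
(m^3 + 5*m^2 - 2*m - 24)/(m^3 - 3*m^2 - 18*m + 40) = (m + 3)/(m - 5)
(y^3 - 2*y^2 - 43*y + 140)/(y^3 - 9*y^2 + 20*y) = (y + 7)/y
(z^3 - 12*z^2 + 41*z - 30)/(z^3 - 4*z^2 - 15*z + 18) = (z - 5)/(z + 3)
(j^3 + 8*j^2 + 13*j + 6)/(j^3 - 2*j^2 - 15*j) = (j^3 + 8*j^2 + 13*j + 6)/(j*(j^2 - 2*j - 15))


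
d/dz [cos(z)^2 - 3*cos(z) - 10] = (3 - 2*cos(z))*sin(z)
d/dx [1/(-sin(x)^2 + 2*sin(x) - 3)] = 2*(sin(x) - 1)*cos(x)/(sin(x)^2 - 2*sin(x) + 3)^2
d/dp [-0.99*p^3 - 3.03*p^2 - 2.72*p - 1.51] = -2.97*p^2 - 6.06*p - 2.72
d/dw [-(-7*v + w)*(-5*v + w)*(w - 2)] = -35*v^2 + 24*v*w - 24*v - 3*w^2 + 4*w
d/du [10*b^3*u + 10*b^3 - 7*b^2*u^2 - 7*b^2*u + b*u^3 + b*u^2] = b*(10*b^2 - 14*b*u - 7*b + 3*u^2 + 2*u)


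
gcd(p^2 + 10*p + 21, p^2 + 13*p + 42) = p + 7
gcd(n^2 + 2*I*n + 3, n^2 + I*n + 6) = n + 3*I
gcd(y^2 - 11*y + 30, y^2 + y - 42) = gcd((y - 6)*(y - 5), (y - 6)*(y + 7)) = y - 6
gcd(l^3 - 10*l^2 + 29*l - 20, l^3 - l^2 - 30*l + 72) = l - 4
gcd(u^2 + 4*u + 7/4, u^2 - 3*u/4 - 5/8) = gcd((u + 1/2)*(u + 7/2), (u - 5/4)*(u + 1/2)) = u + 1/2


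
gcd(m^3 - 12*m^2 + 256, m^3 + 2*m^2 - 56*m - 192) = m^2 - 4*m - 32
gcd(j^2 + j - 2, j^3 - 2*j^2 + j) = j - 1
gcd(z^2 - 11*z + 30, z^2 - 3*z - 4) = 1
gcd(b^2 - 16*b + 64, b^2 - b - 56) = b - 8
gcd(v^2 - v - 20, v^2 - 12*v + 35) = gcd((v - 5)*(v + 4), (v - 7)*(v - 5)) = v - 5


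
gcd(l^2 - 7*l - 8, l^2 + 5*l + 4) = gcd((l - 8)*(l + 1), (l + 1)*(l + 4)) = l + 1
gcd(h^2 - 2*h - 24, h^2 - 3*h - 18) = h - 6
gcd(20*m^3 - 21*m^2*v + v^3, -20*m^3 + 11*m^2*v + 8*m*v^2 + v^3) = -5*m^2 + 4*m*v + v^2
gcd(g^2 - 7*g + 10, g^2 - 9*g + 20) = g - 5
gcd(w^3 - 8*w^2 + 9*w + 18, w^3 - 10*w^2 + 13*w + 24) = w^2 - 2*w - 3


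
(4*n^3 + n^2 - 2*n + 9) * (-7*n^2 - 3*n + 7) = -28*n^5 - 19*n^4 + 39*n^3 - 50*n^2 - 41*n + 63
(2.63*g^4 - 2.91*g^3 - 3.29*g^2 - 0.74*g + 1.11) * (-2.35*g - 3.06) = -6.1805*g^5 - 1.2093*g^4 + 16.6361*g^3 + 11.8064*g^2 - 0.3441*g - 3.3966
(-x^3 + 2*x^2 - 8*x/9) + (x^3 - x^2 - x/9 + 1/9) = x^2 - x + 1/9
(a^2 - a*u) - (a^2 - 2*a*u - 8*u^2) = a*u + 8*u^2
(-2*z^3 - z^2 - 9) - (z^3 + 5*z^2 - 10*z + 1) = -3*z^3 - 6*z^2 + 10*z - 10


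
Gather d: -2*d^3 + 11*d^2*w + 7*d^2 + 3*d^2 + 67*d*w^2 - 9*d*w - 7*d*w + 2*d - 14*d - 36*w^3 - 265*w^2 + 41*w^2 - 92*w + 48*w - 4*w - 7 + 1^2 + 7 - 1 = -2*d^3 + d^2*(11*w + 10) + d*(67*w^2 - 16*w - 12) - 36*w^3 - 224*w^2 - 48*w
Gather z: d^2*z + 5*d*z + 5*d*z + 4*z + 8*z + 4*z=z*(d^2 + 10*d + 16)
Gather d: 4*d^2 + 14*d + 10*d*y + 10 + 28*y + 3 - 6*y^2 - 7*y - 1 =4*d^2 + d*(10*y + 14) - 6*y^2 + 21*y + 12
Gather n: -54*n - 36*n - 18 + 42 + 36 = 60 - 90*n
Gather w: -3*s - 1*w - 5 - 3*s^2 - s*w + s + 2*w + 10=-3*s^2 - 2*s + w*(1 - s) + 5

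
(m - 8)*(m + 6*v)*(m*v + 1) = m^3*v + 6*m^2*v^2 - 8*m^2*v + m^2 - 48*m*v^2 + 6*m*v - 8*m - 48*v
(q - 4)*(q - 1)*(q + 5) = q^3 - 21*q + 20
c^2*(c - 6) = c^3 - 6*c^2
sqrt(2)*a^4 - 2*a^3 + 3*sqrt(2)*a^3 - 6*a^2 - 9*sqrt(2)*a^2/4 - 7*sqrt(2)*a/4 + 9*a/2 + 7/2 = (a - 1)*(a + 7/2)*(a - sqrt(2))*(sqrt(2)*a + sqrt(2)/2)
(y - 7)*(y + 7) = y^2 - 49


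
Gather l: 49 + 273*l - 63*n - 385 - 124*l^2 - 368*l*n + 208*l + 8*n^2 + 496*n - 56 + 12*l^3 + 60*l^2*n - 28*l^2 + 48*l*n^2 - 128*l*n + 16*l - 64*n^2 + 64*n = 12*l^3 + l^2*(60*n - 152) + l*(48*n^2 - 496*n + 497) - 56*n^2 + 497*n - 392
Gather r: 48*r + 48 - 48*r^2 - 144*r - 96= -48*r^2 - 96*r - 48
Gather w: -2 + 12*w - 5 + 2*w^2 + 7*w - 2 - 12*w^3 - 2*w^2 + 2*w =-12*w^3 + 21*w - 9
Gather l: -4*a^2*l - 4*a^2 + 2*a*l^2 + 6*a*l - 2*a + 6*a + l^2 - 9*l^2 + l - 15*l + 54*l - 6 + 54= -4*a^2 + 4*a + l^2*(2*a - 8) + l*(-4*a^2 + 6*a + 40) + 48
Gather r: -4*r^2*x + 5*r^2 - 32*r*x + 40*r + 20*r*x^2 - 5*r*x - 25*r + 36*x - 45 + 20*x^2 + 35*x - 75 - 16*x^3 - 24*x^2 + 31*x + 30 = r^2*(5 - 4*x) + r*(20*x^2 - 37*x + 15) - 16*x^3 - 4*x^2 + 102*x - 90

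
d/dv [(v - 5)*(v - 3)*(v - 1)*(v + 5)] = 4*v^3 - 12*v^2 - 44*v + 100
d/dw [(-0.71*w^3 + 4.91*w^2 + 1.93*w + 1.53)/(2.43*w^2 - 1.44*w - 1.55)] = (-1.7253*w^4 + 2.0448*w^3 - 8.4588*w^2 - 22.6568*w - 0.7883)/(5.9049*w^4 - 6.9984*w^3 - 5.4594*w^2 + 4.464*w + 2.4025)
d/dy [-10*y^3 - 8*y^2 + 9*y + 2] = -30*y^2 - 16*y + 9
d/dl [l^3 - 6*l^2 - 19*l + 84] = 3*l^2 - 12*l - 19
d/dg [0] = 0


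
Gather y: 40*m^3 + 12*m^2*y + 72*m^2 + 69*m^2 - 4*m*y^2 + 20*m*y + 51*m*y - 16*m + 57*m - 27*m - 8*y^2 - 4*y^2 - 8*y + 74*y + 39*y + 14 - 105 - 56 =40*m^3 + 141*m^2 + 14*m + y^2*(-4*m - 12) + y*(12*m^2 + 71*m + 105) - 147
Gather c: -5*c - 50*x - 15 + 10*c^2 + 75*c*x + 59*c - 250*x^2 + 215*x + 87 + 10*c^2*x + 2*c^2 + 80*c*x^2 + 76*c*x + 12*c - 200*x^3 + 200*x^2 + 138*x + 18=c^2*(10*x + 12) + c*(80*x^2 + 151*x + 66) - 200*x^3 - 50*x^2 + 303*x + 90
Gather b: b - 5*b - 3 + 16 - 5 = 8 - 4*b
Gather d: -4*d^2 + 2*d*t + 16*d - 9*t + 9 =-4*d^2 + d*(2*t + 16) - 9*t + 9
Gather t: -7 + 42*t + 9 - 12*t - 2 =30*t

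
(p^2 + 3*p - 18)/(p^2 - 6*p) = (p^2 + 3*p - 18)/(p*(p - 6))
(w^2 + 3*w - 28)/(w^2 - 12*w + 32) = (w + 7)/(w - 8)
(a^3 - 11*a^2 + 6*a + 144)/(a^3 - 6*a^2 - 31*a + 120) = (a^2 - 3*a - 18)/(a^2 + 2*a - 15)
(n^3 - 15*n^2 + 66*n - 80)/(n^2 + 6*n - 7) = (n^3 - 15*n^2 + 66*n - 80)/(n^2 + 6*n - 7)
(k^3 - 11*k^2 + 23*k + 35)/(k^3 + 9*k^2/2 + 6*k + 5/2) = 2*(k^2 - 12*k + 35)/(2*k^2 + 7*k + 5)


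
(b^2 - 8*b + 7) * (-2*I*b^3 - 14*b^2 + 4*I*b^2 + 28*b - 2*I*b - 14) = -2*I*b^5 - 14*b^4 + 20*I*b^4 + 140*b^3 - 48*I*b^3 - 336*b^2 + 44*I*b^2 + 308*b - 14*I*b - 98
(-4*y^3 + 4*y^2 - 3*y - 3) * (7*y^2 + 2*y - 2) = -28*y^5 + 20*y^4 - 5*y^3 - 35*y^2 + 6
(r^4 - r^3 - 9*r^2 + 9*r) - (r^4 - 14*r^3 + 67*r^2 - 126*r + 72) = 13*r^3 - 76*r^2 + 135*r - 72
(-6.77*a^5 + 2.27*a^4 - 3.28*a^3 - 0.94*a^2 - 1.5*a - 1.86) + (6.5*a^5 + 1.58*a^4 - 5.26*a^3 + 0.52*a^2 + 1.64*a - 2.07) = -0.27*a^5 + 3.85*a^4 - 8.54*a^3 - 0.42*a^2 + 0.14*a - 3.93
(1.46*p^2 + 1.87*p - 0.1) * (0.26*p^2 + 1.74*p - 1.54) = 0.3796*p^4 + 3.0266*p^3 + 0.9794*p^2 - 3.0538*p + 0.154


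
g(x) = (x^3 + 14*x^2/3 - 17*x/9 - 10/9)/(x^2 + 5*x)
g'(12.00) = 1.00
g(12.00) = 11.65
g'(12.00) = 1.00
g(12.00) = 11.65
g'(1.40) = 1.11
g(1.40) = 0.91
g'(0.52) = 1.82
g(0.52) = -0.24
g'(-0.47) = 2.01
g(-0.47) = -0.33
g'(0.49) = 1.93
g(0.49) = -0.30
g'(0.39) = 2.46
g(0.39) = -0.51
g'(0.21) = 6.04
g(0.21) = -1.18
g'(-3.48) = 1.02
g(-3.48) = -3.75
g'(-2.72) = 1.03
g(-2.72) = -2.97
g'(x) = (-2*x - 5)*(x^3 + 14*x^2/3 - 17*x/9 - 10/9)/(x^2 + 5*x)^2 + (3*x^2 + 28*x/3 - 17/9)/(x^2 + 5*x) = 1 + 2/(9*x^2)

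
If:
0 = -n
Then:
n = 0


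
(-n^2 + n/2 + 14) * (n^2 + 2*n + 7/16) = -n^4 - 3*n^3/2 + 233*n^2/16 + 903*n/32 + 49/8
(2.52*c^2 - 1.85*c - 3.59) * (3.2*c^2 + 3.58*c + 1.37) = 8.064*c^4 + 3.1016*c^3 - 14.6586*c^2 - 15.3867*c - 4.9183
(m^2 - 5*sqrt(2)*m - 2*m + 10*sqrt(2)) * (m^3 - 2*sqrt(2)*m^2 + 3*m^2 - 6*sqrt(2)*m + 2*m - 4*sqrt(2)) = m^5 - 7*sqrt(2)*m^4 + m^4 - 7*sqrt(2)*m^3 + 16*m^3 + 16*m^2 + 28*sqrt(2)*m^2 - 80*m + 28*sqrt(2)*m - 80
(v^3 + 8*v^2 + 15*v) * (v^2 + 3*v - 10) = v^5 + 11*v^4 + 29*v^3 - 35*v^2 - 150*v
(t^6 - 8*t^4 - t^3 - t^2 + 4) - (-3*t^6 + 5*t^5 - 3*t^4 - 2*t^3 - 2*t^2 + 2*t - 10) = 4*t^6 - 5*t^5 - 5*t^4 + t^3 + t^2 - 2*t + 14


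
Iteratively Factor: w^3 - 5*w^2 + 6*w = (w - 3)*(w^2 - 2*w) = w*(w - 3)*(w - 2)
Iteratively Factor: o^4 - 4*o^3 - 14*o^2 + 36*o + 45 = (o + 3)*(o^3 - 7*o^2 + 7*o + 15) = (o - 3)*(o + 3)*(o^2 - 4*o - 5) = (o - 5)*(o - 3)*(o + 3)*(o + 1)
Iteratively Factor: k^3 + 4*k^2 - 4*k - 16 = (k - 2)*(k^2 + 6*k + 8) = (k - 2)*(k + 2)*(k + 4)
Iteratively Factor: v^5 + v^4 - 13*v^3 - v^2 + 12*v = (v - 3)*(v^4 + 4*v^3 - v^2 - 4*v) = (v - 3)*(v + 1)*(v^3 + 3*v^2 - 4*v) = (v - 3)*(v - 1)*(v + 1)*(v^2 + 4*v) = v*(v - 3)*(v - 1)*(v + 1)*(v + 4)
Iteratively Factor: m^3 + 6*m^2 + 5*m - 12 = (m + 3)*(m^2 + 3*m - 4) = (m - 1)*(m + 3)*(m + 4)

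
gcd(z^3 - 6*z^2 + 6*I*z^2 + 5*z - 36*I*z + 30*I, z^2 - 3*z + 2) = z - 1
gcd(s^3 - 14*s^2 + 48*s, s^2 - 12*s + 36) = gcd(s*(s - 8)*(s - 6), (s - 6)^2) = s - 6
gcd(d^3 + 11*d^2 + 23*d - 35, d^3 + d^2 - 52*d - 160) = d + 5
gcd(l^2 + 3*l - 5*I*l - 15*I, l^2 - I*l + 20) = l - 5*I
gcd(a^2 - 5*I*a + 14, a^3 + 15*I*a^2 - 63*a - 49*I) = 1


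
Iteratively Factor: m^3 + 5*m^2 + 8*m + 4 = (m + 1)*(m^2 + 4*m + 4) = (m + 1)*(m + 2)*(m + 2)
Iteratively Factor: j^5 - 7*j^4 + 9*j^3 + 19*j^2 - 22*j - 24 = (j + 1)*(j^4 - 8*j^3 + 17*j^2 + 2*j - 24) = (j - 3)*(j + 1)*(j^3 - 5*j^2 + 2*j + 8) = (j - 3)*(j + 1)^2*(j^2 - 6*j + 8) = (j - 3)*(j - 2)*(j + 1)^2*(j - 4)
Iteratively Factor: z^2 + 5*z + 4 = (z + 1)*(z + 4)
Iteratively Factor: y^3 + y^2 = (y)*(y^2 + y) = y^2*(y + 1)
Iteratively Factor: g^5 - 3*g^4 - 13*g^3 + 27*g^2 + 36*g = (g + 3)*(g^4 - 6*g^3 + 5*g^2 + 12*g) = (g - 3)*(g + 3)*(g^3 - 3*g^2 - 4*g) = g*(g - 3)*(g + 3)*(g^2 - 3*g - 4) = g*(g - 3)*(g + 1)*(g + 3)*(g - 4)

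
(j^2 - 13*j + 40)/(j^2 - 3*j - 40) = (j - 5)/(j + 5)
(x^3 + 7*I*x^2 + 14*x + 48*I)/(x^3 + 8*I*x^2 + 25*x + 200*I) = (x^2 - I*x + 6)/(x^2 + 25)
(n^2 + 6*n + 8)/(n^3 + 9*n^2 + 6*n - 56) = (n + 2)/(n^2 + 5*n - 14)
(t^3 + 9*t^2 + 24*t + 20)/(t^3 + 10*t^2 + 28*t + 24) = (t + 5)/(t + 6)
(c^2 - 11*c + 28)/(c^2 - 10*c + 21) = (c - 4)/(c - 3)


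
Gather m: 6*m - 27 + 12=6*m - 15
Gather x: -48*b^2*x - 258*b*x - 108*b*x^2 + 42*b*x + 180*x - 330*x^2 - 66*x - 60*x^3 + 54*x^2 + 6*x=-60*x^3 + x^2*(-108*b - 276) + x*(-48*b^2 - 216*b + 120)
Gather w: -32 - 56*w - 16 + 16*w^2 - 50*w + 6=16*w^2 - 106*w - 42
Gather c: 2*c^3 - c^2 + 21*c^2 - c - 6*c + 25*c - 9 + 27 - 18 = 2*c^3 + 20*c^2 + 18*c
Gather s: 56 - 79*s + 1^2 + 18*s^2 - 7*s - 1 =18*s^2 - 86*s + 56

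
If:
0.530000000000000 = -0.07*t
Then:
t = -7.57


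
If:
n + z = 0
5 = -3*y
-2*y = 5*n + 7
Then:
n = -11/15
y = -5/3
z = 11/15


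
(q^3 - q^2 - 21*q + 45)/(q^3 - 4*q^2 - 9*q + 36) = (q^2 + 2*q - 15)/(q^2 - q - 12)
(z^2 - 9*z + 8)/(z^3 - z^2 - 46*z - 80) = (z - 1)/(z^2 + 7*z + 10)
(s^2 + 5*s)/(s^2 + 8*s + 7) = s*(s + 5)/(s^2 + 8*s + 7)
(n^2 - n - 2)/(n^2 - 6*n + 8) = (n + 1)/(n - 4)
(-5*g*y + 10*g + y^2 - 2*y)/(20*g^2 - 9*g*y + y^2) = (y - 2)/(-4*g + y)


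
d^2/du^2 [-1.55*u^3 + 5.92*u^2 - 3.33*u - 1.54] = 11.84 - 9.3*u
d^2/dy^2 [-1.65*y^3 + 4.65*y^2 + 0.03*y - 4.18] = 9.3 - 9.9*y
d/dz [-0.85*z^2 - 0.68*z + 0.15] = -1.7*z - 0.68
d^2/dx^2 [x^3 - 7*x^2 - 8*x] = 6*x - 14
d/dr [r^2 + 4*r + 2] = 2*r + 4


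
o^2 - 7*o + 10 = (o - 5)*(o - 2)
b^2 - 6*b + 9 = (b - 3)^2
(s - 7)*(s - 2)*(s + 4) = s^3 - 5*s^2 - 22*s + 56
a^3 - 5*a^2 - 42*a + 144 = (a - 8)*(a - 3)*(a + 6)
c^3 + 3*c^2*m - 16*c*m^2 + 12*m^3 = (c - 2*m)*(c - m)*(c + 6*m)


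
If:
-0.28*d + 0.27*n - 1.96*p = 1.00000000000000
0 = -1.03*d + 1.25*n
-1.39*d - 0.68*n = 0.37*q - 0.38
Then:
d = 0.194839821157554 - 0.189712457442881*q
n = 0.160548012633824 - 0.156323064932934*q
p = 0.00556747987352782*q - 0.515922033935195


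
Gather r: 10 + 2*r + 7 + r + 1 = 3*r + 18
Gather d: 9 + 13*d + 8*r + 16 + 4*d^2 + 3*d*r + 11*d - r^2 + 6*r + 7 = 4*d^2 + d*(3*r + 24) - r^2 + 14*r + 32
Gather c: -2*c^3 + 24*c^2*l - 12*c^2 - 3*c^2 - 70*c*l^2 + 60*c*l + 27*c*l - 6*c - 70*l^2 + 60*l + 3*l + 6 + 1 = -2*c^3 + c^2*(24*l - 15) + c*(-70*l^2 + 87*l - 6) - 70*l^2 + 63*l + 7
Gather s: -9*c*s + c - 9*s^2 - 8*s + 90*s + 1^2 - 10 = c - 9*s^2 + s*(82 - 9*c) - 9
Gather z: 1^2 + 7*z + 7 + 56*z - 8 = 63*z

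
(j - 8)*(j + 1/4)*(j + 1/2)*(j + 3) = j^4 - 17*j^3/4 - 221*j^2/8 - 149*j/8 - 3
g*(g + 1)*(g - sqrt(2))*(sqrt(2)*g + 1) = sqrt(2)*g^4 - g^3 + sqrt(2)*g^3 - sqrt(2)*g^2 - g^2 - sqrt(2)*g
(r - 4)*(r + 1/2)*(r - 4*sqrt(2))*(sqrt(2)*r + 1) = sqrt(2)*r^4 - 7*r^3 - 7*sqrt(2)*r^3/2 - 6*sqrt(2)*r^2 + 49*r^2/2 + 14*r + 14*sqrt(2)*r + 8*sqrt(2)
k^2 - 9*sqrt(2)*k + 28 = (k - 7*sqrt(2))*(k - 2*sqrt(2))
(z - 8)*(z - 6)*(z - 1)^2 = z^4 - 16*z^3 + 77*z^2 - 110*z + 48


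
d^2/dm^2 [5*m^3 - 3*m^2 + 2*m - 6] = 30*m - 6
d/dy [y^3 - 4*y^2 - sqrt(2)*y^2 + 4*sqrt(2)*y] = 3*y^2 - 8*y - 2*sqrt(2)*y + 4*sqrt(2)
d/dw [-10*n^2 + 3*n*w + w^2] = 3*n + 2*w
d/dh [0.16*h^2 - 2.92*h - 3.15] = 0.32*h - 2.92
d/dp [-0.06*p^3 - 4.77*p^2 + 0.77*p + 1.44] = -0.18*p^2 - 9.54*p + 0.77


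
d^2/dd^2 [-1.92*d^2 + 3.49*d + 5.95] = -3.84000000000000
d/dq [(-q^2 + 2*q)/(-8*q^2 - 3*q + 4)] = (19*q^2 - 8*q + 8)/(64*q^4 + 48*q^3 - 55*q^2 - 24*q + 16)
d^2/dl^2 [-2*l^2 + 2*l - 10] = -4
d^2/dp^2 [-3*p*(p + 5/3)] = -6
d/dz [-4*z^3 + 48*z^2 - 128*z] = -12*z^2 + 96*z - 128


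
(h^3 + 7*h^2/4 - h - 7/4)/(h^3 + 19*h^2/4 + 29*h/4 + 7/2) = (h - 1)/(h + 2)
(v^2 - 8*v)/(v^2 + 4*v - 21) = v*(v - 8)/(v^2 + 4*v - 21)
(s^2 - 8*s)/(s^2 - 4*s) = (s - 8)/(s - 4)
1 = 1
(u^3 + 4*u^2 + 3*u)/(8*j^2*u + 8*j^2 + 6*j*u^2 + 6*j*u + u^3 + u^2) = u*(u + 3)/(8*j^2 + 6*j*u + u^2)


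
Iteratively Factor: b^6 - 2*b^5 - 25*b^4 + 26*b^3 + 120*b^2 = (b - 3)*(b^5 + b^4 - 22*b^3 - 40*b^2) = b*(b - 3)*(b^4 + b^3 - 22*b^2 - 40*b) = b*(b - 3)*(b + 4)*(b^3 - 3*b^2 - 10*b) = b*(b - 3)*(b + 2)*(b + 4)*(b^2 - 5*b) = b*(b - 5)*(b - 3)*(b + 2)*(b + 4)*(b)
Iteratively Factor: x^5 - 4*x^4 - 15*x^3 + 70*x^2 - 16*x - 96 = (x + 4)*(x^4 - 8*x^3 + 17*x^2 + 2*x - 24) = (x - 2)*(x + 4)*(x^3 - 6*x^2 + 5*x + 12) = (x - 2)*(x + 1)*(x + 4)*(x^2 - 7*x + 12) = (x - 3)*(x - 2)*(x + 1)*(x + 4)*(x - 4)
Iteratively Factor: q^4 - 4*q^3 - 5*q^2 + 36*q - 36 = (q + 3)*(q^3 - 7*q^2 + 16*q - 12) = (q - 3)*(q + 3)*(q^2 - 4*q + 4) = (q - 3)*(q - 2)*(q + 3)*(q - 2)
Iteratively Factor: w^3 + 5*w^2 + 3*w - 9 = (w + 3)*(w^2 + 2*w - 3) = (w + 3)^2*(w - 1)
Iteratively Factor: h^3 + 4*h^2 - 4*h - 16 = (h + 2)*(h^2 + 2*h - 8) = (h - 2)*(h + 2)*(h + 4)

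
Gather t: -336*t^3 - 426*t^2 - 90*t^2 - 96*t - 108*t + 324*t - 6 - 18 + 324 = -336*t^3 - 516*t^2 + 120*t + 300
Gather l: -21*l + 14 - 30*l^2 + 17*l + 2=-30*l^2 - 4*l + 16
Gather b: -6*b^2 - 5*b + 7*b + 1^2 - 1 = -6*b^2 + 2*b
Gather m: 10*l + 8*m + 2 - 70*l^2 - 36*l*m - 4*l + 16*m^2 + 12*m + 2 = -70*l^2 + 6*l + 16*m^2 + m*(20 - 36*l) + 4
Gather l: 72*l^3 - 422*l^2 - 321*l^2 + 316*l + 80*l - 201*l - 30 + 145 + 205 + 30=72*l^3 - 743*l^2 + 195*l + 350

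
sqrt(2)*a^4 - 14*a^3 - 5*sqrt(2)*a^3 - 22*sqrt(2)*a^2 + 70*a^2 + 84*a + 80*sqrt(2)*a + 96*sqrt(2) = (a - 6)*(a - 8*sqrt(2))*(a + sqrt(2))*(sqrt(2)*a + sqrt(2))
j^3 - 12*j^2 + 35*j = j*(j - 7)*(j - 5)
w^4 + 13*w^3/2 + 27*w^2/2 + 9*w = w*(w + 3/2)*(w + 2)*(w + 3)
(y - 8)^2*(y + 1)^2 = y^4 - 14*y^3 + 33*y^2 + 112*y + 64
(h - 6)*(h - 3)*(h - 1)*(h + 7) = h^4 - 3*h^3 - 43*h^2 + 171*h - 126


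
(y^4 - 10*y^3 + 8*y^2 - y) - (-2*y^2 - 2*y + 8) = y^4 - 10*y^3 + 10*y^2 + y - 8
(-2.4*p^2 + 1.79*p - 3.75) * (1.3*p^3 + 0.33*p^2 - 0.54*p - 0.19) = -3.12*p^5 + 1.535*p^4 - 2.9883*p^3 - 1.7481*p^2 + 1.6849*p + 0.7125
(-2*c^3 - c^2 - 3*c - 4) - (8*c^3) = -10*c^3 - c^2 - 3*c - 4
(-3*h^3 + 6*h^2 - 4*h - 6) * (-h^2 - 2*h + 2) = 3*h^5 - 14*h^3 + 26*h^2 + 4*h - 12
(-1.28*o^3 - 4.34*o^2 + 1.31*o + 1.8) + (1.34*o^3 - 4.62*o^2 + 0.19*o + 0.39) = 0.0600000000000001*o^3 - 8.96*o^2 + 1.5*o + 2.19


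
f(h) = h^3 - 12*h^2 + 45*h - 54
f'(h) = 3*h^2 - 24*h + 45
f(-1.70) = -170.09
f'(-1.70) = 94.47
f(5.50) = -3.12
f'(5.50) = 3.75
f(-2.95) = -316.85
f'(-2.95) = 141.91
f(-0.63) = -87.36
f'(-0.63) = 61.31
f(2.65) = -0.41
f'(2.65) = 2.47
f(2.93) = -0.02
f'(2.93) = 0.43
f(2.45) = -1.07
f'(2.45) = 4.21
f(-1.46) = -148.39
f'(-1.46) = 86.43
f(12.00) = 486.00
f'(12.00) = 189.00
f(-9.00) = -2160.00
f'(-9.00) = 504.00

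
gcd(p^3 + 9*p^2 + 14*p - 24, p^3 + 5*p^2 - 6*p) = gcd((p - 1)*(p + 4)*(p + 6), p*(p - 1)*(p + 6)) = p^2 + 5*p - 6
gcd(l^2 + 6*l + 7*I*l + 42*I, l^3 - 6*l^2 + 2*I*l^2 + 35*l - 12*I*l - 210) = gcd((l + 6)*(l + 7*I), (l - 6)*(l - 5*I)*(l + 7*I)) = l + 7*I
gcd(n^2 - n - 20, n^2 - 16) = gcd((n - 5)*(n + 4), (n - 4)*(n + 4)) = n + 4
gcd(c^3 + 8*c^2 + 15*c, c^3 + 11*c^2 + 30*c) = c^2 + 5*c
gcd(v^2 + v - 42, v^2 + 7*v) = v + 7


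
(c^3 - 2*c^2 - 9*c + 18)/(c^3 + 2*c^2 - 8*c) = (c^2 - 9)/(c*(c + 4))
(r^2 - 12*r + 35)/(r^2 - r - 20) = (r - 7)/(r + 4)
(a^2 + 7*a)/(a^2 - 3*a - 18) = a*(a + 7)/(a^2 - 3*a - 18)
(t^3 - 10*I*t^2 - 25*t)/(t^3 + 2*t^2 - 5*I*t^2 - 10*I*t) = (t - 5*I)/(t + 2)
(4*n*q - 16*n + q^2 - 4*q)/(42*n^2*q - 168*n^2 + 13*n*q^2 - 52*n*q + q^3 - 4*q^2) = (4*n + q)/(42*n^2 + 13*n*q + q^2)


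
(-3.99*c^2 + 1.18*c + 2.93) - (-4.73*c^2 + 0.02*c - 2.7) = 0.74*c^2 + 1.16*c + 5.63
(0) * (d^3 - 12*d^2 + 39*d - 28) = 0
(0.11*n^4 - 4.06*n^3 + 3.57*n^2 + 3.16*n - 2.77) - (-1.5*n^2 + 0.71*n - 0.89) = 0.11*n^4 - 4.06*n^3 + 5.07*n^2 + 2.45*n - 1.88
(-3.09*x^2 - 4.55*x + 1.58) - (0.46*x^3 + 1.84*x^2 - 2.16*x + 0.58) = -0.46*x^3 - 4.93*x^2 - 2.39*x + 1.0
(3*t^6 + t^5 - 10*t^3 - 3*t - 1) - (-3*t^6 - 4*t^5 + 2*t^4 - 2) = 6*t^6 + 5*t^5 - 2*t^4 - 10*t^3 - 3*t + 1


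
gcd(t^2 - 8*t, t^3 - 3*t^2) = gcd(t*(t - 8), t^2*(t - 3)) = t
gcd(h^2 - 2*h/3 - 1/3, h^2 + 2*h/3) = 1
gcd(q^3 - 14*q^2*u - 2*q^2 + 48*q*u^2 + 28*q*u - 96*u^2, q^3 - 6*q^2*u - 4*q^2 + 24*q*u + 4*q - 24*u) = q^2 - 6*q*u - 2*q + 12*u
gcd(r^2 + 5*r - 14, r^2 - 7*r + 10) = r - 2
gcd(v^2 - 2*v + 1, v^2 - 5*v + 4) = v - 1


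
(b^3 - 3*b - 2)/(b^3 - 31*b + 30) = (b^3 - 3*b - 2)/(b^3 - 31*b + 30)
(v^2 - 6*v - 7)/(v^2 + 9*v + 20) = (v^2 - 6*v - 7)/(v^2 + 9*v + 20)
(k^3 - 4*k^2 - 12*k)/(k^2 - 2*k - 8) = k*(k - 6)/(k - 4)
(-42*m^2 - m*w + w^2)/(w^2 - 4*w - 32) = (42*m^2 + m*w - w^2)/(-w^2 + 4*w + 32)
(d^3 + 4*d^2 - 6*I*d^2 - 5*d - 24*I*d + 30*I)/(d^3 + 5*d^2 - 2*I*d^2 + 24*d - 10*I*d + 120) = (d - 1)/(d + 4*I)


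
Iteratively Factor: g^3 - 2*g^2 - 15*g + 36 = (g - 3)*(g^2 + g - 12) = (g - 3)*(g + 4)*(g - 3)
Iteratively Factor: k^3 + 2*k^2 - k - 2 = (k - 1)*(k^2 + 3*k + 2) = (k - 1)*(k + 1)*(k + 2)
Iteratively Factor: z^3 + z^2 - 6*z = (z + 3)*(z^2 - 2*z) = z*(z + 3)*(z - 2)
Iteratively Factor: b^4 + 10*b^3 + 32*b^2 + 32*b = (b + 2)*(b^3 + 8*b^2 + 16*b) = (b + 2)*(b + 4)*(b^2 + 4*b) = b*(b + 2)*(b + 4)*(b + 4)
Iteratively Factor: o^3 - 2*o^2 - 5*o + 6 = (o - 1)*(o^2 - o - 6) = (o - 1)*(o + 2)*(o - 3)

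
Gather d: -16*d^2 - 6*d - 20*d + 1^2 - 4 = -16*d^2 - 26*d - 3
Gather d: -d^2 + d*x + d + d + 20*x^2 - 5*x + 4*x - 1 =-d^2 + d*(x + 2) + 20*x^2 - x - 1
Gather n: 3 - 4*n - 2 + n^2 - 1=n^2 - 4*n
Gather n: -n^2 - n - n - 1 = -n^2 - 2*n - 1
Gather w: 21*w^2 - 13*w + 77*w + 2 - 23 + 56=21*w^2 + 64*w + 35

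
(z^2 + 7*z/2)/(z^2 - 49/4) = 2*z/(2*z - 7)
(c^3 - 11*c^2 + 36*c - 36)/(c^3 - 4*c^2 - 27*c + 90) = (c - 2)/(c + 5)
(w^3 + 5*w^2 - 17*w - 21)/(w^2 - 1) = (w^2 + 4*w - 21)/(w - 1)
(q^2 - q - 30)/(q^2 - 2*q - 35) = (q - 6)/(q - 7)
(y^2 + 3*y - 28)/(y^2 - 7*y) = (y^2 + 3*y - 28)/(y*(y - 7))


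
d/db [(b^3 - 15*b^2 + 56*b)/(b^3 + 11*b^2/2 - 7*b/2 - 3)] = 2*(41*b^4 - 238*b^3 - 529*b^2 + 180*b - 336)/(4*b^6 + 44*b^5 + 93*b^4 - 178*b^3 - 83*b^2 + 84*b + 36)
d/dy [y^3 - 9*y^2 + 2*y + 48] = 3*y^2 - 18*y + 2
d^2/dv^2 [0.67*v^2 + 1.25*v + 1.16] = 1.34000000000000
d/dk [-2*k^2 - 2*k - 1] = -4*k - 2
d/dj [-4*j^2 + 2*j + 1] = 2 - 8*j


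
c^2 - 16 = (c - 4)*(c + 4)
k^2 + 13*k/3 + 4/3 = (k + 1/3)*(k + 4)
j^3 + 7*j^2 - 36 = (j - 2)*(j + 3)*(j + 6)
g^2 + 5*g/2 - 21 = (g - 7/2)*(g + 6)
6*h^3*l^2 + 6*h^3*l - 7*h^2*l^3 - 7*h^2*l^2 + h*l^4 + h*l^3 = l*(-6*h + l)*(-h + l)*(h*l + h)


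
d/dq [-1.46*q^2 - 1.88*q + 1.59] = -2.92*q - 1.88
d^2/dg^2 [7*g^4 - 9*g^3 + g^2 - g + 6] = 84*g^2 - 54*g + 2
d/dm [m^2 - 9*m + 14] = 2*m - 9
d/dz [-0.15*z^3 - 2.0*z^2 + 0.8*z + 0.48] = -0.45*z^2 - 4.0*z + 0.8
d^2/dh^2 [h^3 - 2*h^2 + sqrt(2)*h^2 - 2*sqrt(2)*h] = 6*h - 4 + 2*sqrt(2)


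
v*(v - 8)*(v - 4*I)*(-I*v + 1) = -I*v^4 - 3*v^3 + 8*I*v^3 + 24*v^2 - 4*I*v^2 + 32*I*v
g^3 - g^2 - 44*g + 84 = (g - 6)*(g - 2)*(g + 7)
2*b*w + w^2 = w*(2*b + w)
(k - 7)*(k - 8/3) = k^2 - 29*k/3 + 56/3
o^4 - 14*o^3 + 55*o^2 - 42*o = o*(o - 7)*(o - 6)*(o - 1)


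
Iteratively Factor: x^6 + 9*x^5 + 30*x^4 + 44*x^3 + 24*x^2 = (x + 2)*(x^5 + 7*x^4 + 16*x^3 + 12*x^2) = (x + 2)^2*(x^4 + 5*x^3 + 6*x^2) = x*(x + 2)^2*(x^3 + 5*x^2 + 6*x) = x*(x + 2)^2*(x + 3)*(x^2 + 2*x) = x*(x + 2)^3*(x + 3)*(x)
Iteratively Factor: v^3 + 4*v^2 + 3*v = (v + 3)*(v^2 + v) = v*(v + 3)*(v + 1)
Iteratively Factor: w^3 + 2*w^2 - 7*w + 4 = (w + 4)*(w^2 - 2*w + 1) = (w - 1)*(w + 4)*(w - 1)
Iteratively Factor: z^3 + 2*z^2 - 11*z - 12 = (z - 3)*(z^2 + 5*z + 4) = (z - 3)*(z + 4)*(z + 1)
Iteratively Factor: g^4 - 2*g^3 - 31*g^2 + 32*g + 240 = (g + 3)*(g^3 - 5*g^2 - 16*g + 80) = (g + 3)*(g + 4)*(g^2 - 9*g + 20) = (g - 4)*(g + 3)*(g + 4)*(g - 5)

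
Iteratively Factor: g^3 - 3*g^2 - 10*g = (g)*(g^2 - 3*g - 10) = g*(g + 2)*(g - 5)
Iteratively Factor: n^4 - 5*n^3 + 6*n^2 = (n)*(n^3 - 5*n^2 + 6*n) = n^2*(n^2 - 5*n + 6) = n^2*(n - 3)*(n - 2)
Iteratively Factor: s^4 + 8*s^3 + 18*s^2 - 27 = (s - 1)*(s^3 + 9*s^2 + 27*s + 27) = (s - 1)*(s + 3)*(s^2 + 6*s + 9) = (s - 1)*(s + 3)^2*(s + 3)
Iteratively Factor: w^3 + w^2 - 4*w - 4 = (w + 2)*(w^2 - w - 2) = (w + 1)*(w + 2)*(w - 2)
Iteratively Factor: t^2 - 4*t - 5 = (t + 1)*(t - 5)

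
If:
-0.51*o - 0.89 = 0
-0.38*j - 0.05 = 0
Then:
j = -0.13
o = -1.75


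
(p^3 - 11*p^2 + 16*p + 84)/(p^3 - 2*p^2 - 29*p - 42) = (p - 6)/(p + 3)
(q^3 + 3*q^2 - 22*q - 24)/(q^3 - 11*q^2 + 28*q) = (q^2 + 7*q + 6)/(q*(q - 7))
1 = 1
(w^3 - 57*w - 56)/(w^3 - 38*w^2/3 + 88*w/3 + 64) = 3*(w^2 + 8*w + 7)/(3*w^2 - 14*w - 24)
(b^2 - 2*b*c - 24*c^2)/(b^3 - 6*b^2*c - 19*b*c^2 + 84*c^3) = (b - 6*c)/(b^2 - 10*b*c + 21*c^2)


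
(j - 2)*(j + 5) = j^2 + 3*j - 10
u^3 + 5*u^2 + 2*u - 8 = (u - 1)*(u + 2)*(u + 4)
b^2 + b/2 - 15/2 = (b - 5/2)*(b + 3)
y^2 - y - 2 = (y - 2)*(y + 1)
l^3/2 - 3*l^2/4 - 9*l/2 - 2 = (l/2 + 1)*(l - 4)*(l + 1/2)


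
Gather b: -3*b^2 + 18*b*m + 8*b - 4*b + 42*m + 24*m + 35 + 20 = -3*b^2 + b*(18*m + 4) + 66*m + 55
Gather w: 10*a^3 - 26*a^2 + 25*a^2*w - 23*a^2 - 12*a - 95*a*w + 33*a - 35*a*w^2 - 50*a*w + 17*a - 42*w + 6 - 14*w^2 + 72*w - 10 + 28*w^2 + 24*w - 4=10*a^3 - 49*a^2 + 38*a + w^2*(14 - 35*a) + w*(25*a^2 - 145*a + 54) - 8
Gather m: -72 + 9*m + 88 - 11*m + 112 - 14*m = 128 - 16*m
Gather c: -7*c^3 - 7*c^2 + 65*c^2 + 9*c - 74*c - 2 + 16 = -7*c^3 + 58*c^2 - 65*c + 14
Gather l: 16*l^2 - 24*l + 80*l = 16*l^2 + 56*l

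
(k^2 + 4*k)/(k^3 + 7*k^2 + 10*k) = (k + 4)/(k^2 + 7*k + 10)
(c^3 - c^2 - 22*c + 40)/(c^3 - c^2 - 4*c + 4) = (c^2 + c - 20)/(c^2 + c - 2)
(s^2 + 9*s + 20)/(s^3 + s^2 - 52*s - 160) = 1/(s - 8)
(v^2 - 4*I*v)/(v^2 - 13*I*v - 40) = v*(-v + 4*I)/(-v^2 + 13*I*v + 40)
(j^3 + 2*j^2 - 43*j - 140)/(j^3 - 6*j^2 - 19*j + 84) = (j + 5)/(j - 3)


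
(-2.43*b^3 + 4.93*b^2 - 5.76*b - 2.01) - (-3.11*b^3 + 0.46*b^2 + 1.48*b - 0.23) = 0.68*b^3 + 4.47*b^2 - 7.24*b - 1.78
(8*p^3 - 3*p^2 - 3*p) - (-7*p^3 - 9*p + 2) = 15*p^3 - 3*p^2 + 6*p - 2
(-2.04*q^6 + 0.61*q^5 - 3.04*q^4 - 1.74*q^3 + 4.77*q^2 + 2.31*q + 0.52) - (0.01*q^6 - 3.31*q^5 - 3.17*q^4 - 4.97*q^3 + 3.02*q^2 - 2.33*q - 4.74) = -2.05*q^6 + 3.92*q^5 + 0.13*q^4 + 3.23*q^3 + 1.75*q^2 + 4.64*q + 5.26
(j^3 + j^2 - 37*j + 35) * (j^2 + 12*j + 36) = j^5 + 13*j^4 + 11*j^3 - 373*j^2 - 912*j + 1260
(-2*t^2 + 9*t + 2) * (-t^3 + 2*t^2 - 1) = 2*t^5 - 13*t^4 + 16*t^3 + 6*t^2 - 9*t - 2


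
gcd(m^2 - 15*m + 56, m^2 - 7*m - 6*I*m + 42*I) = m - 7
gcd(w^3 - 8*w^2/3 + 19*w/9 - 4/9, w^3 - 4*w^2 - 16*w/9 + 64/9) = w - 4/3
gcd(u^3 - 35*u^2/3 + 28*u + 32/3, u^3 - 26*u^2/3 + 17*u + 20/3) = u^2 - 11*u/3 - 4/3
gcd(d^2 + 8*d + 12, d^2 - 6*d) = 1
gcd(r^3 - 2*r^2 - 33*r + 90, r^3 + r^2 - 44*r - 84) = r + 6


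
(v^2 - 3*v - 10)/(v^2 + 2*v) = (v - 5)/v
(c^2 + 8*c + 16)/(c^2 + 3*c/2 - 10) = 2*(c + 4)/(2*c - 5)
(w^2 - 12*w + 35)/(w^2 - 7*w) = (w - 5)/w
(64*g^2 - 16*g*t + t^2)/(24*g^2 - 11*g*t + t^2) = (-8*g + t)/(-3*g + t)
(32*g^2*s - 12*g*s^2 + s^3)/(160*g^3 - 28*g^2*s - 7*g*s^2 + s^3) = s/(5*g + s)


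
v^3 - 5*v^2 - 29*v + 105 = (v - 7)*(v - 3)*(v + 5)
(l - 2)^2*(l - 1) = l^3 - 5*l^2 + 8*l - 4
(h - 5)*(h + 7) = h^2 + 2*h - 35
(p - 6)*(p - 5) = p^2 - 11*p + 30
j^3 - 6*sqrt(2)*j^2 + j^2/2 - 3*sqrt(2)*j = j*(j + 1/2)*(j - 6*sqrt(2))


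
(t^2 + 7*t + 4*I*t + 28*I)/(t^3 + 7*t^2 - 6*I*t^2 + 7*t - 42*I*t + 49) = (t + 4*I)/(t^2 - 6*I*t + 7)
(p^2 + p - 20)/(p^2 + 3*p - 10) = (p - 4)/(p - 2)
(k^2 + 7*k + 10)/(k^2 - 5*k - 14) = (k + 5)/(k - 7)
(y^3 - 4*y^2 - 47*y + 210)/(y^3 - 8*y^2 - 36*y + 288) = (y^2 + 2*y - 35)/(y^2 - 2*y - 48)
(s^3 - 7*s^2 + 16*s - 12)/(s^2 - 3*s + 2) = (s^2 - 5*s + 6)/(s - 1)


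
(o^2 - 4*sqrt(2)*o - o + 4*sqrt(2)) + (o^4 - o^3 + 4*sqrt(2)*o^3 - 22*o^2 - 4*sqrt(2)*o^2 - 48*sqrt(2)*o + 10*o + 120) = o^4 - o^3 + 4*sqrt(2)*o^3 - 21*o^2 - 4*sqrt(2)*o^2 - 52*sqrt(2)*o + 9*o + 4*sqrt(2) + 120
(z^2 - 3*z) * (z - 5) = z^3 - 8*z^2 + 15*z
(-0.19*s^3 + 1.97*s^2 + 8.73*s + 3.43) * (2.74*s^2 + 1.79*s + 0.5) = -0.5206*s^5 + 5.0577*s^4 + 27.3515*s^3 + 26.0099*s^2 + 10.5047*s + 1.715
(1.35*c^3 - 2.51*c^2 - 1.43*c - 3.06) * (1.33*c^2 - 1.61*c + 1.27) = 1.7955*c^5 - 5.5118*c^4 + 3.8537*c^3 - 4.9552*c^2 + 3.1105*c - 3.8862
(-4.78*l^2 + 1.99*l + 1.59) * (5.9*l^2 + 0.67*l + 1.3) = -28.202*l^4 + 8.5384*l^3 + 4.5003*l^2 + 3.6523*l + 2.067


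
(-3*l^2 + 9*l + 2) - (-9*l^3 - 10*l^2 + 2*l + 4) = 9*l^3 + 7*l^2 + 7*l - 2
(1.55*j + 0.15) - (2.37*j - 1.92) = 2.07 - 0.82*j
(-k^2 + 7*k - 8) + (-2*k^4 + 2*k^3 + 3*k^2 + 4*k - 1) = -2*k^4 + 2*k^3 + 2*k^2 + 11*k - 9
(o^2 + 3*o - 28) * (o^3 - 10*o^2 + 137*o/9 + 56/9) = o^5 - 7*o^4 - 385*o^3/9 + 2987*o^2/9 - 3668*o/9 - 1568/9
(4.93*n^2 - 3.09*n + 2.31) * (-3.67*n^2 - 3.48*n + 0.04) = -18.0931*n^4 - 5.8161*n^3 + 2.4727*n^2 - 8.1624*n + 0.0924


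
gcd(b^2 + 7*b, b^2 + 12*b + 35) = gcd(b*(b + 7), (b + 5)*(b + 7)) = b + 7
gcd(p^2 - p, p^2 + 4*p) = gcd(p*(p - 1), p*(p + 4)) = p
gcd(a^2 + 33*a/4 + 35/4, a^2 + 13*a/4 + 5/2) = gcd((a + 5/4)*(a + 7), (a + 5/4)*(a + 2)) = a + 5/4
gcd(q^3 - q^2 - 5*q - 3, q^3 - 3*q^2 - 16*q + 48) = q - 3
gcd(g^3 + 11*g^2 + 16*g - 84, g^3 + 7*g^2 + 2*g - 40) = g - 2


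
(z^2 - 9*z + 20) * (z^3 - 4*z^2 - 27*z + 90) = z^5 - 13*z^4 + 29*z^3 + 253*z^2 - 1350*z + 1800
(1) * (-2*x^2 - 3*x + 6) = -2*x^2 - 3*x + 6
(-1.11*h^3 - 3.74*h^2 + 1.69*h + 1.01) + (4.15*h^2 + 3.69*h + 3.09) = -1.11*h^3 + 0.41*h^2 + 5.38*h + 4.1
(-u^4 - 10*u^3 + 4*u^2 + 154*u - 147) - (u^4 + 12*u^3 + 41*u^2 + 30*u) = -2*u^4 - 22*u^3 - 37*u^2 + 124*u - 147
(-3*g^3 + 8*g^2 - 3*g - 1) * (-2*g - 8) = 6*g^4 + 8*g^3 - 58*g^2 + 26*g + 8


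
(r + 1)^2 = r^2 + 2*r + 1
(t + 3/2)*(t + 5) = t^2 + 13*t/2 + 15/2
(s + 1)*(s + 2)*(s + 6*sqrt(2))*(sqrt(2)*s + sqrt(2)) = sqrt(2)*s^4 + 4*sqrt(2)*s^3 + 12*s^3 + 5*sqrt(2)*s^2 + 48*s^2 + 2*sqrt(2)*s + 60*s + 24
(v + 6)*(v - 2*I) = v^2 + 6*v - 2*I*v - 12*I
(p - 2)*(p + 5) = p^2 + 3*p - 10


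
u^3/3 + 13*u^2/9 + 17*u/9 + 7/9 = (u/3 + 1/3)*(u + 1)*(u + 7/3)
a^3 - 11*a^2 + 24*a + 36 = (a - 6)^2*(a + 1)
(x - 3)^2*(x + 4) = x^3 - 2*x^2 - 15*x + 36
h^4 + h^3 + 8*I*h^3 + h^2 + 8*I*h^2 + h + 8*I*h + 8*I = (h + 1)*(h - I)*(h + I)*(h + 8*I)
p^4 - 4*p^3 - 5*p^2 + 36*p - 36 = (p - 3)*(p - 2)^2*(p + 3)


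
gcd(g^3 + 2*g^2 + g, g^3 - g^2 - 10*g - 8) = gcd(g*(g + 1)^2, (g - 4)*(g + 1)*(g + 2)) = g + 1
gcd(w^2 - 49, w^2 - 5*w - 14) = w - 7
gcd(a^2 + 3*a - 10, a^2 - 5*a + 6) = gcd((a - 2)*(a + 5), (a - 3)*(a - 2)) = a - 2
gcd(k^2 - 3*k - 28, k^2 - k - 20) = k + 4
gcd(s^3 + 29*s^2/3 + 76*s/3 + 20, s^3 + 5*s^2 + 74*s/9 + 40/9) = s^2 + 11*s/3 + 10/3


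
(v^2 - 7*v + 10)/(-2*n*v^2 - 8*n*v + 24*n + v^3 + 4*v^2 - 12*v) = (v - 5)/(-2*n*v - 12*n + v^2 + 6*v)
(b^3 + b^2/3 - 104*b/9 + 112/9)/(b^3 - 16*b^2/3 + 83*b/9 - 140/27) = 3*(b + 4)/(3*b - 5)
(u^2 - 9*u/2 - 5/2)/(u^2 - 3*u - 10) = (u + 1/2)/(u + 2)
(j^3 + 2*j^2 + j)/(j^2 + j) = j + 1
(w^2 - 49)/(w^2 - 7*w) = (w + 7)/w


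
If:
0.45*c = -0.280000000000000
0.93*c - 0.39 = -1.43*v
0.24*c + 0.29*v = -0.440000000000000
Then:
No Solution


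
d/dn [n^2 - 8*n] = 2*n - 8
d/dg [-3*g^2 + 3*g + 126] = 3 - 6*g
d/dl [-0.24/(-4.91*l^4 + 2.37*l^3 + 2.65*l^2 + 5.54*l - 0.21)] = (-4.7136*l^3 + 1.7064*l^2 + 1.272*l + 1.3296)/(-4.91*l^4 + 2.37*l^3 + 2.65*l^2 + 5.54*l - 0.21)^2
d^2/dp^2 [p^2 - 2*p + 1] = 2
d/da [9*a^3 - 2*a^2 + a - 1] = 27*a^2 - 4*a + 1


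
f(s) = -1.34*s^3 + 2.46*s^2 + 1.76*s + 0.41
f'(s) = -4.02*s^2 + 4.92*s + 1.76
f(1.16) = 3.67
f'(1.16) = 2.06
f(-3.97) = 116.04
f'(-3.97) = -81.13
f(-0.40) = 0.19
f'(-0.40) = -0.85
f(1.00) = 3.29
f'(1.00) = 2.66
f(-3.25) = 66.67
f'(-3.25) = -56.69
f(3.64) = -25.22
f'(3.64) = -33.59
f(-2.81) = 44.62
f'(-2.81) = -43.81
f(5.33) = -123.23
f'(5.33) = -86.22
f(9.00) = -761.35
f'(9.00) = -279.58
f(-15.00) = 5050.01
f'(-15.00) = -976.54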